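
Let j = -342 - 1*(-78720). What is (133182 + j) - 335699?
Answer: -124139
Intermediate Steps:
j = 78378 (j = -342 + 78720 = 78378)
(133182 + j) - 335699 = (133182 + 78378) - 335699 = 211560 - 335699 = -124139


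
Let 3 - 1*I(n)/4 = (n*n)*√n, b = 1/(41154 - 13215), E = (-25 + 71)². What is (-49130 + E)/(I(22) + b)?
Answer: 3639536585994/531947746435871 + 587176817841504*√22/531947746435871 ≈ 5.1842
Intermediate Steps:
E = 2116 (E = 46² = 2116)
b = 1/27939 ≈ 3.5792e-5
I(n) = 12 - 4*n^(5/2) (I(n) = 12 - 4*n*n*√n = 12 - 4*n²*√n = 12 - 4*n^(5/2))
(-49130 + E)/(I(22) + b) = (-49130 + 2116)/((12 - 1936*√22) + 1/27939) = -47014/((12 - 1936*√22) + 1/27939) = -47014/(335269/27939 - 1936*√22)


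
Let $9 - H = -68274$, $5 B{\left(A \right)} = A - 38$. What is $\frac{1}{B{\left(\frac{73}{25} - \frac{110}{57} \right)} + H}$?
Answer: $\frac{7125}{486463636} \approx 1.4647 \cdot 10^{-5}$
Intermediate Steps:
$B{\left(A \right)} = - \frac{38}{5} + \frac{A}{5}$ ($B{\left(A \right)} = \frac{A - 38}{5} = \frac{-38 + A}{5} = - \frac{38}{5} + \frac{A}{5}$)
$H = 68283$ ($H = 9 - -68274 = 9 + 68274 = 68283$)
$\frac{1}{B{\left(\frac{73}{25} - \frac{110}{57} \right)} + H} = \frac{1}{\left(- \frac{38}{5} + \frac{\frac{73}{25} - \frac{110}{57}}{5}\right) + 68283} = \frac{1}{\left(- \frac{38}{5} + \frac{1}{5} \cdot \frac{1411}{1425}\right) + 68283} = \frac{1}{\left(- \frac{38}{5} + \frac{1411}{7125}\right) + 68283} = \frac{1}{- \frac{52739}{7125} + 68283} = \frac{1}{\frac{486463636}{7125}} = \frac{7125}{486463636}$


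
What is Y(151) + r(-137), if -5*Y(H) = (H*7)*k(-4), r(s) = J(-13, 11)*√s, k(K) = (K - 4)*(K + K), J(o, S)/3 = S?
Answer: -67648/5 + 33*I*√137 ≈ -13530.0 + 386.25*I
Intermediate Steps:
J(o, S) = 3*S
k(K) = 2*K*(-4 + K) (k(K) = (-4 + K)*(2*K) = 2*K*(-4 + K))
r(s) = 33*√s (r(s) = (3*11)*√s = 33*√s)
Y(H) = -448*H/5 (Y(H) = -H*7*2*(-4)*(-4 - 4)/5 = -7*H*2*(-4)*(-8)/5 = -7*H*64/5 = -448*H/5)
Y(151) + r(-137) = -448/5*151 + 33*√(-137) = -67648/5 + 33*(I*√137) = -67648/5 + 33*I*√137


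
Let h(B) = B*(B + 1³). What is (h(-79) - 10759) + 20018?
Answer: 15421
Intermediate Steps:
h(B) = B*(1 + B) (h(B) = B*(B + 1) = B*(1 + B))
(h(-79) - 10759) + 20018 = (-79*(1 - 79) - 10759) + 20018 = (-79*(-78) - 10759) + 20018 = (6162 - 10759) + 20018 = -4597 + 20018 = 15421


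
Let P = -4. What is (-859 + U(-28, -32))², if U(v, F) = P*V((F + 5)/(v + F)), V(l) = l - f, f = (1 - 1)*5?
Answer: 18524416/25 ≈ 7.4098e+5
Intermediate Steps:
f = 0 (f = 0*5 = 0)
V(l) = l (V(l) = l - 1*0 = l + 0 = l)
U(v, F) = -4*(5 + F)/(F + v) (U(v, F) = -4*(F + 5)/(v + F) = -4*(5 + F)/(F + v))
(-859 + U(-28, -32))² = (-859 + 4*(-5 - 1*(-32))/(-32 - 28))² = (-859 + 4*(-5 + 32)/(-60))² = (-859 + 4*(-1/60)*27)² = (-859 - 9/5)² = (-4304/5)² = 18524416/25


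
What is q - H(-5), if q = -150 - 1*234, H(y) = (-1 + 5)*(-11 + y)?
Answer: -320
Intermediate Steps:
H(y) = -44 + 4*y (H(y) = 4*(-11 + y) = -44 + 4*y)
q = -384 (q = -150 - 234 = -384)
q - H(-5) = -384 - (-44 + 4*(-5)) = -384 - (-44 - 20) = -384 - 1*(-64) = -384 + 64 = -320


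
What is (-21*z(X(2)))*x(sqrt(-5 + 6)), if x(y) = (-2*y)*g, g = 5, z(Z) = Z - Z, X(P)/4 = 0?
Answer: 0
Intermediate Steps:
X(P) = 0 (X(P) = 4*0 = 0)
z(Z) = 0
x(y) = -10*y (x(y) = -2*y*5 = -10*y)
(-21*z(X(2)))*x(sqrt(-5 + 6)) = (-21*0)*(-10*sqrt(-5 + 6)) = 0*(-10*sqrt(1)) = 0*(-10*1) = 0*(-10) = 0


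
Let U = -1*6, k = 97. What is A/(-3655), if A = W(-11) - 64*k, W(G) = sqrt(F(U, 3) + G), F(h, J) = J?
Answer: 6208/3655 - 2*I*sqrt(2)/3655 ≈ 1.6985 - 0.00077385*I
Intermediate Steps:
U = -6
W(G) = sqrt(3 + G)
A = -6208 + 2*I*sqrt(2) (A = sqrt(3 - 11) - 64*97 = sqrt(-8) - 6208 = 2*I*sqrt(2) - 6208 = -6208 + 2*I*sqrt(2) ≈ -6208.0 + 2.8284*I)
A/(-3655) = (-6208 + 2*I*sqrt(2))/(-3655) = (-6208 + 2*I*sqrt(2))*(-1/3655) = 6208/3655 - 2*I*sqrt(2)/3655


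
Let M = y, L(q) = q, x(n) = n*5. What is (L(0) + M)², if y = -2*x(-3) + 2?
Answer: 1024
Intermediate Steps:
x(n) = 5*n
y = 32 (y = -10*(-3) + 2 = -2*(-15) + 2 = 30 + 2 = 32)
M = 32
(L(0) + M)² = (0 + 32)² = 32² = 1024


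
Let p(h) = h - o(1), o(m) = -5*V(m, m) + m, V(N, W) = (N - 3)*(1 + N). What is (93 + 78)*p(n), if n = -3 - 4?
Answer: -4788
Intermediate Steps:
V(N, W) = (1 + N)*(-3 + N) (V(N, W) = (-3 + N)*(1 + N) = (1 + N)*(-3 + N))
n = -7
o(m) = 15 - 5*m² + 11*m (o(m) = -5*(-3 + m² - 2*m) + m = (15 - 5*m² + 10*m) + m = 15 - 5*m² + 11*m)
p(h) = -21 + h (p(h) = h - (15 - 5*1² + 11*1) = h - (15 - 5*1 + 11) = h - (15 - 5 + 11) = h - 1*21 = h - 21 = -21 + h)
(93 + 78)*p(n) = (93 + 78)*(-21 - 7) = 171*(-28) = -4788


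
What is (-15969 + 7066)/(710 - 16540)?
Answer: 8903/15830 ≈ 0.56241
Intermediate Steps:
(-15969 + 7066)/(710 - 16540) = -8903/(-15830) = -8903*(-1/15830) = 8903/15830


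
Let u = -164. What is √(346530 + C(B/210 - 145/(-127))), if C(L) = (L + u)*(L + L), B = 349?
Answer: √245840028261578/26670 ≈ 587.90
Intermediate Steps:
C(L) = 2*L*(-164 + L) (C(L) = (L - 164)*(L + L) = (-164 + L)*(2*L) = 2*L*(-164 + L))
√(346530 + C(B/210 - 145/(-127))) = √(346530 + 2*(349/210 - 145/(-127))*(-164 + (349/210 - 145/(-127)))) = √(346530 + 2*(349*(1/210) - 145*(-1/127))*(-164 + (349*(1/210) - 145*(-1/127)))) = √(346530 + 2*(349/210 + 145/127)*(-164 + (349/210 + 145/127))) = √(346530 + 2*(74773/26670)*(-164 + 74773/26670)) = √(346530 + 2*(74773/26670)*(-4299107/26670)) = √(346530 - 321457127711/355644450) = √(122920014130789/355644450) = √245840028261578/26670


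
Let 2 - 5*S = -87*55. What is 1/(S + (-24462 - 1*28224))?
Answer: -5/258643 ≈ -1.9332e-5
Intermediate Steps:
S = 4787/5 (S = 2/5 - (-87)*55/5 = 2/5 - 1/5*(-4785) = 2/5 + 957 = 4787/5 ≈ 957.40)
1/(S + (-24462 - 1*28224)) = 1/(4787/5 + (-24462 - 1*28224)) = 1/(4787/5 + (-24462 - 28224)) = 1/(4787/5 - 52686) = 1/(-258643/5) = -5/258643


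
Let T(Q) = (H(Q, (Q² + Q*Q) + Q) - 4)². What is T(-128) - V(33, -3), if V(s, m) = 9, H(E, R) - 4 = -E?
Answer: 16375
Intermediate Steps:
H(E, R) = 4 - E
T(Q) = Q² (T(Q) = ((4 - Q) - 4)² = (-Q)² = Q²)
T(-128) - V(33, -3) = (-128)² - 1*9 = 16384 - 9 = 16375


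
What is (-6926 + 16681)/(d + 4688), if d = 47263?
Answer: 9755/51951 ≈ 0.18777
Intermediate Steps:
(-6926 + 16681)/(d + 4688) = (-6926 + 16681)/(47263 + 4688) = 9755/51951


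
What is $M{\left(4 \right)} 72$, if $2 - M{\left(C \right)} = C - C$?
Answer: $144$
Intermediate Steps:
$M{\left(C \right)} = 2$ ($M{\left(C \right)} = 2 - \left(C - C\right) = 2 - 0 = 2 + 0 = 2$)
$M{\left(4 \right)} 72 = 2 \cdot 72 = 144$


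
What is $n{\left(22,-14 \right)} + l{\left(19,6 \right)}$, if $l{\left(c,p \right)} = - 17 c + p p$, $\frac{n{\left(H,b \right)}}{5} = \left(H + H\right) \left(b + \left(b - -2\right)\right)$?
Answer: $-6007$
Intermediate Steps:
$n{\left(H,b \right)} = 10 H \left(2 + 2 b\right)$ ($n{\left(H,b \right)} = 5 \left(H + H\right) \left(b + \left(b - -2\right)\right) = 5 \cdot 2 H \left(b + \left(b + 2\right)\right) = 5 \cdot 2 H \left(b + \left(2 + b\right)\right) = 5 \cdot 2 H \left(2 + 2 b\right) = 10 H \left(2 + 2 b\right)$)
$l{\left(c,p \right)} = p^{2} - 17 c$ ($l{\left(c,p \right)} = - 17 c + p^{2} = p^{2} - 17 c$)
$n{\left(22,-14 \right)} + l{\left(19,6 \right)} = 20 \cdot 22 \left(1 - 14\right) + \left(6^{2} - 323\right) = 20 \cdot 22 \left(-13\right) + \left(36 - 323\right) = -5720 - 287 = -6007$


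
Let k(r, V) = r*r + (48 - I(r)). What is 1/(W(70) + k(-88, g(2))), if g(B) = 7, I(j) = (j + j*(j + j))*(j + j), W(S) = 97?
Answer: 1/2718289 ≈ 3.6788e-7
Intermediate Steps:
I(j) = 2*j*(j + 2*j**2) (I(j) = (j + j*(2*j))*(2*j) = (j + 2*j**2)*(2*j) = 2*j*(j + 2*j**2))
k(r, V) = 48 + r**2 - r**2*(2 + 4*r) (k(r, V) = r*r + (48 - r**2*(2 + 4*r)) = r**2 + (48 - r**2*(2 + 4*r)) = 48 + r**2 - r**2*(2 + 4*r))
1/(W(70) + k(-88, g(2))) = 1/(97 + (48 - 1*(-88)**2 - 4*(-88)**3)) = 1/(97 + (48 - 1*7744 - 4*(-681472))) = 1/(97 + (48 - 7744 + 2725888)) = 1/(97 + 2718192) = 1/2718289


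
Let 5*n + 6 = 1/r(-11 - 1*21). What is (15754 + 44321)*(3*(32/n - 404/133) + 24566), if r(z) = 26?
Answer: 6062533385850/4123 ≈ 1.4704e+9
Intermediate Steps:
n = -31/26 (n = -6/5 + (1/5)/26 = -6/5 + (1/5)*(1/26) = -6/5 + 1/130 = -31/26 ≈ -1.1923)
(15754 + 44321)*(3*(32/n - 404/133) + 24566) = (15754 + 44321)*(3*(32/(-31/26) - 404/133) + 24566) = 60075*(3*(32*(-26/31) - 404*1/133) + 24566) = 60075*(3*(-832/31 - 404/133) + 24566) = 60075*(3*(-123180/4123) + 24566) = 60075*(-369540/4123 + 24566) = 60075*(100916078/4123) = 6062533385850/4123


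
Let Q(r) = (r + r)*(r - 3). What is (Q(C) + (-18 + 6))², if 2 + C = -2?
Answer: 1936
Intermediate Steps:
C = -4 (C = -2 - 2 = -4)
Q(r) = 2*r*(-3 + r) (Q(r) = (2*r)*(-3 + r) = 2*r*(-3 + r))
(Q(C) + (-18 + 6))² = (2*(-4)*(-3 - 4) + (-18 + 6))² = (2*(-4)*(-7) - 12)² = (56 - 12)² = 44² = 1936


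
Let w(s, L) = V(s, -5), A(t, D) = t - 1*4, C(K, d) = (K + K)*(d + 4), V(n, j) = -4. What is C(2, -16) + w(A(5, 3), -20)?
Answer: -52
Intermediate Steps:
C(K, d) = 2*K*(4 + d) (C(K, d) = (2*K)*(4 + d) = 2*K*(4 + d))
A(t, D) = -4 + t (A(t, D) = t - 4 = -4 + t)
w(s, L) = -4
C(2, -16) + w(A(5, 3), -20) = 2*2*(4 - 16) - 4 = 2*2*(-12) - 4 = -48 - 4 = -52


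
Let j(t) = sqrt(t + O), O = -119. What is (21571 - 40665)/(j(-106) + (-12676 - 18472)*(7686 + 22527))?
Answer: 1996541884584/98402362191314089 + 95470*I/295207086573942267 ≈ 2.029e-5 + 3.234e-13*I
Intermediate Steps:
j(t) = sqrt(-119 + t) (j(t) = sqrt(t - 119) = sqrt(-119 + t))
(21571 - 40665)/(j(-106) + (-12676 - 18472)*(7686 + 22527)) = (21571 - 40665)/(sqrt(-119 - 106) + (-12676 - 18472)*(7686 + 22527)) = -19094/(sqrt(-225) - 31148*30213) = -19094/(15*I - 941074524) = -19094*(-941074524 - 15*I)/885621259721826801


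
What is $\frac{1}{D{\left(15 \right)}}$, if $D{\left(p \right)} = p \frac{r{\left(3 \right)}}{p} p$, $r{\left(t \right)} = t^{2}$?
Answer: $\frac{1}{135} \approx 0.0074074$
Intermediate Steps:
$D{\left(p \right)} = 9 p$ ($D{\left(p \right)} = p \frac{3^{2}}{p} p = p \frac{9}{p} p = 9 p$)
$\frac{1}{D{\left(15 \right)}} = \frac{1}{9 \cdot 15} = \frac{1}{135}$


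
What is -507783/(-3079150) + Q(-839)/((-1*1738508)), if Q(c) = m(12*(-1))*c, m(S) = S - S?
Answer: 507783/3079150 ≈ 0.16491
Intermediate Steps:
m(S) = 0
Q(c) = 0 (Q(c) = 0*c = 0)
-507783/(-3079150) + Q(-839)/((-1*1738508)) = -507783/(-3079150) + 0/((-1*1738508)) = -507783*(-1/3079150) + 0/(-1738508) = 507783/3079150 + 0*(-1/1738508) = 507783/3079150 + 0 = 507783/3079150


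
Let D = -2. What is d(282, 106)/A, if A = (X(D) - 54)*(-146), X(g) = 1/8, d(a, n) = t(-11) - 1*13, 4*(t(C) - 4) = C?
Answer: -47/31463 ≈ -0.0014938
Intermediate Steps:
t(C) = 4 + C/4
d(a, n) = -47/4 (d(a, n) = (4 + (1/4)*(-11)) - 1*13 = (4 - 11/4) - 13 = 5/4 - 13 = -47/4)
X(g) = 1/8
A = 31463/4 (A = (1/8 - 54)*(-146) = -431/8*(-146) = 31463/4 ≈ 7865.8)
d(282, 106)/A = -47/(4*31463/4) = -47/4*4/31463 = -47/31463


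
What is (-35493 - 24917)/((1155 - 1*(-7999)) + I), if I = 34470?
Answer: -4315/3116 ≈ -1.3848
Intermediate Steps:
(-35493 - 24917)/((1155 - 1*(-7999)) + I) = (-35493 - 24917)/((1155 - 1*(-7999)) + 34470) = -60410/((1155 + 7999) + 34470) = -60410/(9154 + 34470) = -60410/43624 = -60410*1/43624 = -4315/3116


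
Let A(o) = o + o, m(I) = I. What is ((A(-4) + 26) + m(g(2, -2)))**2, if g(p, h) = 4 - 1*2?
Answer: 400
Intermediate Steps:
g(p, h) = 2 (g(p, h) = 4 - 2 = 2)
A(o) = 2*o
((A(-4) + 26) + m(g(2, -2)))**2 = ((2*(-4) + 26) + 2)**2 = ((-8 + 26) + 2)**2 = (18 + 2)**2 = 20**2 = 400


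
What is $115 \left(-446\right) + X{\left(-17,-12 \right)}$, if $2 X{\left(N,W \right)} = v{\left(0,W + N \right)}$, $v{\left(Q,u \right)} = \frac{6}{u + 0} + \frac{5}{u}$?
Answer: $- \frac{2974831}{58} \approx -51290.0$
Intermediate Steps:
$v{\left(Q,u \right)} = \frac{11}{u}$ ($v{\left(Q,u \right)} = \frac{6}{u} + \frac{5}{u} = \frac{11}{u}$)
$X{\left(N,W \right)} = \frac{11}{2 \left(N + W\right)}$ ($X{\left(N,W \right)} = \frac{11 \frac{1}{W + N}}{2} = \frac{11 \frac{1}{N + W}}{2} = \frac{11}{2 \left(N + W\right)}$)
$115 \left(-446\right) + X{\left(-17,-12 \right)} = 115 \left(-446\right) + \frac{11}{2 \left(-17 - 12\right)} = -51290 + \frac{11}{2 \left(-29\right)} = -51290 + \frac{11}{2} \left(- \frac{1}{29}\right) = -51290 - \frac{11}{58} = - \frac{2974831}{58}$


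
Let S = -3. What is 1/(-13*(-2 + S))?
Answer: 1/65 ≈ 0.015385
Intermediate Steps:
1/(-13*(-2 + S)) = 1/(-13*(-2 - 3)) = 1/(-13*(-5)) = 1/65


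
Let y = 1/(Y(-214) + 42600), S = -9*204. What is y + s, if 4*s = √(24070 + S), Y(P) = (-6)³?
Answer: 1/42384 + √22234/4 ≈ 37.278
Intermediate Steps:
Y(P) = -216
S = -1836
y = 1/42384 (y = 1/(-216 + 42600) = 1/42384 ≈ 2.3594e-5)
s = √22234/4 (s = √(24070 - 1836)/4 = √22234/4 ≈ 37.278)
y + s = 1/42384 + √22234/4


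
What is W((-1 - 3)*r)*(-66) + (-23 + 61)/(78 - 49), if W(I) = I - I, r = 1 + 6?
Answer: 38/29 ≈ 1.3103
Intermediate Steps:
r = 7
W(I) = 0
W((-1 - 3)*r)*(-66) + (-23 + 61)/(78 - 49) = 0*(-66) + (-23 + 61)/(78 - 49) = 0 + 38/29 = 38/29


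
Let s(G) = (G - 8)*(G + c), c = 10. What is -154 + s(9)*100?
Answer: 1746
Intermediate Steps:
s(G) = (-8 + G)*(10 + G) (s(G) = (G - 8)*(G + 10) = (-8 + G)*(10 + G))
-154 + s(9)*100 = -154 + (-80 + 9**2 + 2*9)*100 = -154 + (-80 + 81 + 18)*100 = -154 + 19*100 = -154 + 1900 = 1746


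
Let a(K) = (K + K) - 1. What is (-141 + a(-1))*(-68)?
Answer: 9792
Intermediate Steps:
a(K) = -1 + 2*K (a(K) = 2*K - 1 = -1 + 2*K)
(-141 + a(-1))*(-68) = (-141 + (-1 + 2*(-1)))*(-68) = (-141 + (-1 - 2))*(-68) = (-141 - 3)*(-68) = -144*(-68) = 9792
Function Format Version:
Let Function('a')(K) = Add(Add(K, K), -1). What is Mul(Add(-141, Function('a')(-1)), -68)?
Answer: 9792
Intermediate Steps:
Function('a')(K) = Add(-1, Mul(2, K)) (Function('a')(K) = Add(Mul(2, K), -1) = Add(-1, Mul(2, K)))
Mul(Add(-141, Function('a')(-1)), -68) = Mul(Add(-141, Add(-1, Mul(2, -1))), -68) = Mul(Add(-141, Add(-1, -2)), -68) = Mul(Add(-141, -3), -68) = Mul(-144, -68) = 9792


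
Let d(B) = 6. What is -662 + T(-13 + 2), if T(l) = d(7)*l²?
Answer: 64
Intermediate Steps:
T(l) = 6*l²
-662 + T(-13 + 2) = -662 + 6*(-13 + 2)² = -662 + 6*(-11)² = -662 + 6*121 = -662 + 726 = 64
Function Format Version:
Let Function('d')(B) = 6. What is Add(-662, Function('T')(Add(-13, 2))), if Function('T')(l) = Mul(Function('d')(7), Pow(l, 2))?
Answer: 64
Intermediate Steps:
Function('T')(l) = Mul(6, Pow(l, 2))
Add(-662, Function('T')(Add(-13, 2))) = Add(-662, Mul(6, Pow(Add(-13, 2), 2))) = Add(-662, Mul(6, Pow(-11, 2))) = Add(-662, Mul(6, 121)) = Add(-662, 726) = 64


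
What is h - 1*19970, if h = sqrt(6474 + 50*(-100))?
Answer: -19970 + sqrt(1474) ≈ -19932.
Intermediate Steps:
h = sqrt(1474) (h = sqrt(6474 - 5000) = sqrt(1474) ≈ 38.393)
h - 1*19970 = sqrt(1474) - 1*19970 = sqrt(1474) - 19970 = -19970 + sqrt(1474)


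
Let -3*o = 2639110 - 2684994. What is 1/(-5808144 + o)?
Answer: -3/17378548 ≈ -1.7263e-7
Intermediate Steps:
o = 45884/3 (o = -(2639110 - 2684994)/3 = -⅓*(-45884) = 45884/3 ≈ 15295.)
1/(-5808144 + o) = 1/(-5808144 + 45884/3) = 1/(-17378548/3) = -3/17378548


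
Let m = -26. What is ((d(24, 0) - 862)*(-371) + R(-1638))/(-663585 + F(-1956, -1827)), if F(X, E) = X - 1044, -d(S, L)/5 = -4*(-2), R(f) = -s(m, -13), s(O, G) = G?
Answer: -66931/133317 ≈ -0.50204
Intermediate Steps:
R(f) = 13 (R(f) = -1*(-13) = 13)
d(S, L) = -40 (d(S, L) = -(-20)*(-2) = -5*8 = -40)
F(X, E) = -1044 + X
((d(24, 0) - 862)*(-371) + R(-1638))/(-663585 + F(-1956, -1827)) = ((-40 - 862)*(-371) + 13)/(-663585 + (-1044 - 1956)) = (-902*(-371) + 13)/(-663585 - 3000) = (334642 + 13)/(-666585) = 334655*(-1/666585) = -66931/133317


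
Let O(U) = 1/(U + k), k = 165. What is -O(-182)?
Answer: 1/17 ≈ 0.058824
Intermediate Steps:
O(U) = 1/(165 + U) (O(U) = 1/(U + 165) = 1/(165 + U))
-O(-182) = -1/(165 - 182) = -1/(-17) = -1*(-1/17) = 1/17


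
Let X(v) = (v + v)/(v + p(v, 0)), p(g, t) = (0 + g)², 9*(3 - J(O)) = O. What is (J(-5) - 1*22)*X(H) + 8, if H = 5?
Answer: 50/27 ≈ 1.8519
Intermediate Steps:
J(O) = 3 - O/9
p(g, t) = g²
X(v) = 2*v/(v + v²) (X(v) = (v + v)/(v + v²) = (2*v)/(v + v²) = 2*v/(v + v²))
(J(-5) - 1*22)*X(H) + 8 = ((3 - ⅑*(-5)) - 1*22)*(2/(1 + 5)) + 8 = ((3 + 5/9) - 22)*(2/6) + 8 = (32/9 - 22)*(2*(⅙)) + 8 = -166/9*⅓ + 8 = -166/27 + 8 = 50/27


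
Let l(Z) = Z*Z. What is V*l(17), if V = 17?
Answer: 4913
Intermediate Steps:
l(Z) = Z²
V*l(17) = 17*17² = 17*289 = 4913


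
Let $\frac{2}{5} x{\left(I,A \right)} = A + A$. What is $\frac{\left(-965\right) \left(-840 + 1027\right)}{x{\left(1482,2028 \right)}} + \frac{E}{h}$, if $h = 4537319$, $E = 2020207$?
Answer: $- \frac{159659400233}{9201682932} \approx -17.351$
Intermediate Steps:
$x{\left(I,A \right)} = 5 A$ ($x{\left(I,A \right)} = \frac{5 \left(A + A\right)}{2} = \frac{5 \cdot 2 A}{2} = 5 A$)
$\frac{\left(-965\right) \left(-840 + 1027\right)}{x{\left(1482,2028 \right)}} + \frac{E}{h} = \frac{\left(-965\right) \left(-840 + 1027\right)}{5 \cdot 2028} + \frac{2020207}{4537319} = \frac{\left(-965\right) 187}{10140} + 2020207 \cdot \frac{1}{4537319} = \left(-180455\right) \frac{1}{10140} + \frac{2020207}{4537319} = - \frac{36091}{2028} + \frac{2020207}{4537319} = - \frac{159659400233}{9201682932}$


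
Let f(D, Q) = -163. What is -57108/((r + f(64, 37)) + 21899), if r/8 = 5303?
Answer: -14277/16040 ≈ -0.89009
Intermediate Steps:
r = 42424 (r = 8*5303 = 42424)
-57108/((r + f(64, 37)) + 21899) = -57108/((42424 - 163) + 21899) = -57108/(42261 + 21899) = -57108/64160 = -57108*1/64160 = -14277/16040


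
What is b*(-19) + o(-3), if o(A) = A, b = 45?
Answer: -858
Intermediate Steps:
b*(-19) + o(-3) = 45*(-19) - 3 = -855 - 3 = -858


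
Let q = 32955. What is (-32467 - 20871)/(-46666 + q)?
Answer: 53338/13711 ≈ 3.8902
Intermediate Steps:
(-32467 - 20871)/(-46666 + q) = (-32467 - 20871)/(-46666 + 32955) = -53338/(-13711) = -53338*(-1/13711) = 53338/13711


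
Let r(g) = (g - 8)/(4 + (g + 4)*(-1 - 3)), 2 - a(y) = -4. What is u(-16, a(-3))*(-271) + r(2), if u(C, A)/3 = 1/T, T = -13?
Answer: 8169/130 ≈ 62.838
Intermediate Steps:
a(y) = 6 (a(y) = 2 - 1*(-4) = 2 + 4 = 6)
u(C, A) = -3/13 (u(C, A) = 3/(-13) = 3*(-1/13) = -3/13)
r(g) = (-8 + g)/(-12 - 4*g) (r(g) = (-8 + g)/(4 + (4 + g)*(-4)) = (-8 + g)/(4 + (-16 - 4*g)) = (-8 + g)/(-12 - 4*g))
u(-16, a(-3))*(-271) + r(2) = -3/13*(-271) + (8 - 1*2)/(4*(3 + 2)) = 813/13 + (¼)*(8 - 2)/5 = 813/13 + (¼)*(⅕)*6 = 813/13 + 3/10 = 8169/130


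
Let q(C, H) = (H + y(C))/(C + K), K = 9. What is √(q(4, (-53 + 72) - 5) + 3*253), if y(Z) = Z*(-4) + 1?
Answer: √128258/13 ≈ 27.549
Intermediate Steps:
y(Z) = 1 - 4*Z (y(Z) = -4*Z + 1 = 1 - 4*Z)
q(C, H) = (1 + H - 4*C)/(9 + C) (q(C, H) = (H + (1 - 4*C))/(C + 9) = (1 + H - 4*C)/(9 + C))
√(q(4, (-53 + 72) - 5) + 3*253) = √((1 + ((-53 + 72) - 5) - 4*4)/(9 + 4) + 3*253) = √((1 + (19 - 5) - 16)/13 + 759) = √((1 + 14 - 16)/13 + 759) = √((1/13)*(-1) + 759) = √(-1/13 + 759) = √(9866/13) = √128258/13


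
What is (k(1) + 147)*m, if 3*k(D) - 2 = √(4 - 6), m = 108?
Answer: 15948 + 36*I*√2 ≈ 15948.0 + 50.912*I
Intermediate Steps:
k(D) = ⅔ + I*√2/3 (k(D) = ⅔ + √(4 - 6)/3 = ⅔ + √(-2)/3 = ⅔ + (I*√2)/3 = ⅔ + I*√2/3)
(k(1) + 147)*m = ((⅔ + I*√2/3) + 147)*108 = (443/3 + I*√2/3)*108 = 15948 + 36*I*√2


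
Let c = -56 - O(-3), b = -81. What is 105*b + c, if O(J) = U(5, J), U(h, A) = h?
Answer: -8566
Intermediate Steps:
O(J) = 5
c = -61 (c = -56 - 1*5 = -56 - 5 = -61)
105*b + c = 105*(-81) - 61 = -8505 - 61 = -8566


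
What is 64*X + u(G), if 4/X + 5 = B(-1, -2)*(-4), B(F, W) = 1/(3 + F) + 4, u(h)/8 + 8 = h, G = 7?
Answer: -440/23 ≈ -19.130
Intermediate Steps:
u(h) = -64 + 8*h
B(F, W) = 4 + 1/(3 + F)
X = -4/23 (X = 4/(-5 + ((13 + 4*(-1))/(3 - 1))*(-4)) = 4/(-5 + ((13 - 4)/2)*(-4)) = 4/(-5 + ((1/2)*9)*(-4)) = 4/(-5 + (9/2)*(-4)) = 4/(-5 - 18) = 4/(-23) = 4*(-1/23) = -4/23 ≈ -0.17391)
64*X + u(G) = 64*(-4/23) + (-64 + 8*7) = -256/23 + (-64 + 56) = -256/23 - 8 = -440/23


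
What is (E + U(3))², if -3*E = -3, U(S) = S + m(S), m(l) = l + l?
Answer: 100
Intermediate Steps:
m(l) = 2*l
U(S) = 3*S (U(S) = S + 2*S = 3*S)
E = 1 (E = -⅓*(-3) = 1)
(E + U(3))² = (1 + 3*3)² = (1 + 9)² = 10² = 100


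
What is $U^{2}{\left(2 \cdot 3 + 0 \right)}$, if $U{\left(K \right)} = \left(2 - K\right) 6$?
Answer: $576$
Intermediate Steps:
$U{\left(K \right)} = 12 - 6 K$
$U^{2}{\left(2 \cdot 3 + 0 \right)} = \left(12 - 6 \left(2 \cdot 3 + 0\right)\right)^{2} = \left(12 - 6 \left(6 + 0\right)\right)^{2} = \left(12 - 36\right)^{2} = \left(-24\right)^{2} = 576$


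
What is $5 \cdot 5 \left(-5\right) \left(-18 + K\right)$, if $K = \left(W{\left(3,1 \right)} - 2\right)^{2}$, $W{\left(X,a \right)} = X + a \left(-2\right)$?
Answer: $2125$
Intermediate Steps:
$W{\left(X,a \right)} = X - 2 a$
$K = 1$ ($K = \left(\left(3 - 2\right) - 2\right)^{2} = \left(1 - 2\right)^{2} = \left(-1\right)^{2} = 1$)
$5 \cdot 5 \left(-5\right) \left(-18 + K\right) = 5 \cdot 5 \left(-5\right) \left(-18 + 1\right) = 25 \left(-5\right) \left(-17\right) = \left(-125\right) \left(-17\right) = 2125$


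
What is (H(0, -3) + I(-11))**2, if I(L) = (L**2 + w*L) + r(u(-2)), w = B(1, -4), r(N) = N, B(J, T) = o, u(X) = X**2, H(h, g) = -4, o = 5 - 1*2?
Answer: 7744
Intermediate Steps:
o = 3 (o = 5 - 2 = 3)
B(J, T) = 3
w = 3
I(L) = 4 + L**2 + 3*L (I(L) = (L**2 + 3*L) + (-2)**2 = (L**2 + 3*L) + 4 = 4 + L**2 + 3*L)
(H(0, -3) + I(-11))**2 = (-4 + (4 + (-11)**2 + 3*(-11)))**2 = (-4 + (4 + 121 - 33))**2 = (-4 + 92)**2 = 88**2 = 7744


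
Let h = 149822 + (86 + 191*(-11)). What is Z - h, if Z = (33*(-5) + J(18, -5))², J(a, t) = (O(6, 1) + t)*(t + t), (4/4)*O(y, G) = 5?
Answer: -120582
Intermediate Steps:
O(y, G) = 5
J(a, t) = 2*t*(5 + t) (J(a, t) = (5 + t)*(t + t) = (5 + t)*(2*t) = 2*t*(5 + t))
Z = 27225 (Z = (33*(-5) + 2*(-5)*(5 - 5))² = (-165 + 2*(-5)*0)² = (-165 + 0)² = (-165)² = 27225)
h = 147807 (h = 149822 + (86 - 2101) = 149822 - 2015 = 147807)
Z - h = 27225 - 1*147807 = 27225 - 147807 = -120582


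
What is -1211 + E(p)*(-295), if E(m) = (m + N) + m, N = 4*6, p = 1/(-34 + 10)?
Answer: -99197/12 ≈ -8266.4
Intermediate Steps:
p = -1/24 (p = 1/(-24) = -1/24 ≈ -0.041667)
N = 24
E(m) = 24 + 2*m (E(m) = (m + 24) + m = (24 + m) + m = 24 + 2*m)
-1211 + E(p)*(-295) = -1211 + (24 + 2*(-1/24))*(-295) = -1211 + (24 - 1/12)*(-295) = -1211 + (287/12)*(-295) = -1211 - 84665/12 = -99197/12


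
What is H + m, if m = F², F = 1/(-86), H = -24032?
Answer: -177740671/7396 ≈ -24032.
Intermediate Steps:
F = -1/86 ≈ -0.011628
m = 1/7396 (m = (-1/86)² = 1/7396 ≈ 0.00013521)
H + m = -24032 + 1/7396 = -177740671/7396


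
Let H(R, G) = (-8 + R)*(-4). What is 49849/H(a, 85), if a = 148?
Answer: -49849/560 ≈ -89.016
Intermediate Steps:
H(R, G) = 32 - 4*R
49849/H(a, 85) = 49849/(32 - 4*148) = 49849/(32 - 592) = 49849/(-560) = 49849*(-1/560) = -49849/560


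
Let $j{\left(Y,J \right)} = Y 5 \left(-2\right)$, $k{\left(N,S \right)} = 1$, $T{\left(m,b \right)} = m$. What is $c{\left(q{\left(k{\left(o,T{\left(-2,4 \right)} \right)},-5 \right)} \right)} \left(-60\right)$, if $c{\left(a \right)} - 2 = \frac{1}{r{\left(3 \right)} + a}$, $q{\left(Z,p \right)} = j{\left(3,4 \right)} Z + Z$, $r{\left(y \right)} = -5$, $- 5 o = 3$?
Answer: $- \frac{2010}{17} \approx -118.24$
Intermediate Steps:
$o = - \frac{3}{5}$ ($o = \left(- \frac{1}{5}\right) 3 = - \frac{3}{5} \approx -0.6$)
$j{\left(Y,J \right)} = - 10 Y$ ($j{\left(Y,J \right)} = 5 Y \left(-2\right) = - 10 Y$)
$q{\left(Z,p \right)} = - 29 Z$ ($q{\left(Z,p \right)} = \left(-10\right) 3 Z + Z = - 30 Z + Z = - 29 Z$)
$c{\left(a \right)} = 2 + \frac{1}{-5 + a}$
$c{\left(q{\left(k{\left(o,T{\left(-2,4 \right)} \right)},-5 \right)} \right)} \left(-60\right) = \frac{-9 + 2 \left(\left(-29\right) 1\right)}{-5 - 29} \left(-60\right) = \frac{-9 + 2 \left(-29\right)}{-5 - 29} \left(-60\right) = \frac{-9 - 58}{-34} \left(-60\right) = \left(- \frac{1}{34}\right) \left(-67\right) \left(-60\right) = \frac{67}{34} \left(-60\right) = - \frac{2010}{17}$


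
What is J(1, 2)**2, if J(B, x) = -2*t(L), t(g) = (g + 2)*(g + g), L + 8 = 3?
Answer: 3600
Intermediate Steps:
L = -5 (L = -8 + 3 = -5)
t(g) = 2*g*(2 + g) (t(g) = (2 + g)*(2*g) = 2*g*(2 + g))
J(B, x) = -60 (J(B, x) = -4*(-5)*(2 - 5) = -4*(-5)*(-3) = -2*30 = -60)
J(1, 2)**2 = (-60)**2 = 3600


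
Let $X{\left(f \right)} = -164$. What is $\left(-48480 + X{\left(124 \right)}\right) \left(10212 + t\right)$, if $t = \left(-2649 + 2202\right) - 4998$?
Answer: $-231885948$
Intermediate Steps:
$t = -5445$ ($t = -447 - 4998 = -5445$)
$\left(-48480 + X{\left(124 \right)}\right) \left(10212 + t\right) = \left(-48480 - 164\right) \left(10212 - 5445\right) = \left(-48644\right) 4767 = -231885948$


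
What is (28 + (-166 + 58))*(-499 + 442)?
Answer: 4560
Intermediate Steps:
(28 + (-166 + 58))*(-499 + 442) = (28 - 108)*(-57) = -80*(-57) = 4560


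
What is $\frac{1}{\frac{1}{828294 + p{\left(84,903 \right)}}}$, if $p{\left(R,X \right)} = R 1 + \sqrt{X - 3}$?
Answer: $828408$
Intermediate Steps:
$p{\left(R,X \right)} = R + \sqrt{-3 + X}$
$\frac{1}{\frac{1}{828294 + p{\left(84,903 \right)}}} = \frac{1}{\frac{1}{828294 + \left(84 + \sqrt{-3 + 903}\right)}} = \frac{1}{\frac{1}{828294 + \left(84 + \sqrt{900}\right)}} = \frac{1}{\frac{1}{828294 + \left(84 + 30\right)}} = \frac{1}{\frac{1}{828294 + 114}} = \frac{1}{\frac{1}{828408}} = 828408$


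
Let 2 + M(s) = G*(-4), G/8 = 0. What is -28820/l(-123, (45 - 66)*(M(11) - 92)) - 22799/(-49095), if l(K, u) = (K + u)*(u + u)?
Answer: 509859348/1107326815 ≈ 0.46044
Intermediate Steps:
G = 0 (G = 8*0 = 0)
M(s) = -2 (M(s) = -2 + 0*(-4) = -2 + 0 = -2)
l(K, u) = 2*u*(K + u) (l(K, u) = (K + u)*(2*u) = 2*u*(K + u))
-28820/l(-123, (45 - 66)*(M(11) - 92)) - 22799/(-49095) = -28820*1/(2*(-123 + (45 - 66)*(-2 - 92))*(-2 - 92)*(45 - 66)) - 22799/(-49095) = -28820*1/(3948*(-123 - 21*(-94))) - 22799*(-1/49095) = -28820*1/(3948*(-123 + 1974)) + 22799/49095 = -28820/(2*1974*1851) + 22799/49095 = -28820/7307748 + 22799/49095 = -28820*1/7307748 + 22799/49095 = -7205/1826937 + 22799/49095 = 509859348/1107326815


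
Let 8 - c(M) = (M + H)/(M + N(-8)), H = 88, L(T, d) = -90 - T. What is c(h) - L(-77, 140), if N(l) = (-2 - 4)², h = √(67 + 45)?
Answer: 1363/74 + 13*√7/74 ≈ 18.884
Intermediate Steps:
h = 4*√7 (h = √112 = 4*√7 ≈ 10.583)
N(l) = 36 (N(l) = (-6)² = 36)
c(M) = 8 - (88 + M)/(36 + M) (c(M) = 8 - (M + 88)/(M + 36) = 8 - (88 + M)/(36 + M))
c(h) - L(-77, 140) = (200 + 7*(4*√7))/(36 + 4*√7) - (-90 - 1*(-77)) = (200 + 28*√7)/(36 + 4*√7) - (-90 + 77) = (200 + 28*√7)/(36 + 4*√7) - 1*(-13) = (200 + 28*√7)/(36 + 4*√7) + 13 = 13 + (200 + 28*√7)/(36 + 4*√7)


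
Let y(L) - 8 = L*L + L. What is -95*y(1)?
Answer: -950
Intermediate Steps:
y(L) = 8 + L + L² (y(L) = 8 + (L*L + L) = 8 + (L² + L) = 8 + (L + L²) = 8 + L + L²)
-95*y(1) = -95*(8 + 1 + 1²) = -95*(8 + 1 + 1) = -95*10 = -950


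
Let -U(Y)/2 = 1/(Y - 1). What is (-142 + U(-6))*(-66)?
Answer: 65472/7 ≈ 9353.1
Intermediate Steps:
U(Y) = -2/(-1 + Y) (U(Y) = -2/(Y - 1) = -2/(-1 + Y))
(-142 + U(-6))*(-66) = (-142 - 2/(-1 - 6))*(-66) = (-142 - 2/(-7))*(-66) = (-142 - 2*(-⅐))*(-66) = (-142 + 2/7)*(-66) = -992/7*(-66) = 65472/7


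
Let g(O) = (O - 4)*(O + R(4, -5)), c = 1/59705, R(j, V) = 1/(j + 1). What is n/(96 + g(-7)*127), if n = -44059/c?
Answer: -13152712975/47978 ≈ -2.7414e+5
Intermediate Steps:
R(j, V) = 1/(1 + j)
c = 1/59705 ≈ 1.6749e-5
g(O) = (-4 + O)*(1/5 + O) (g(O) = (O - 4)*(O + 1/(1 + 4)) = (-4 + O)*(O + 1/5) = (-4 + O)*(1/5 + O))
n = -2630542595 (n = -44059/1/59705 = -44059*59705 = -2630542595)
n/(96 + g(-7)*127) = -2630542595/(96 + (-4/5 + (-7)**2 - 19/5*(-7))*127) = -2630542595/(96 + (-4/5 + 49 + 133/5)*127) = -2630542595/(96 + (374/5)*127) = -2630542595/(96 + 47498/5) = -2630542595/47978/5 = -2630542595*5/47978 = -13152712975/47978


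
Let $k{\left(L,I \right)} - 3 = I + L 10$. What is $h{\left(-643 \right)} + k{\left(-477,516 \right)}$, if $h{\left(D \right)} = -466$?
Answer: $-4717$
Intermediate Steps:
$k{\left(L,I \right)} = 3 + I + 10 L$ ($k{\left(L,I \right)} = 3 + \left(I + L 10\right) = 3 + \left(I + 10 L\right) = 3 + I + 10 L$)
$h{\left(-643 \right)} + k{\left(-477,516 \right)} = -466 + \left(3 + 516 + 10 \left(-477\right)\right) = -466 + \left(3 + 516 - 4770\right) = -466 - 4251 = -4717$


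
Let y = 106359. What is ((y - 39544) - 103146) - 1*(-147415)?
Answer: 111084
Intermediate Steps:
((y - 39544) - 103146) - 1*(-147415) = ((106359 - 39544) - 103146) - 1*(-147415) = (66815 - 103146) + 147415 = -36331 + 147415 = 111084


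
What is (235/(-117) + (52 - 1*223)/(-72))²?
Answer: 117649/876096 ≈ 0.13429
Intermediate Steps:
(235/(-117) + (52 - 1*223)/(-72))² = (235*(-1/117) + (52 - 223)*(-1/72))² = (-235/117 - 171*(-1/72))² = (-235/117 + 19/8)² = (343/936)² = 117649/876096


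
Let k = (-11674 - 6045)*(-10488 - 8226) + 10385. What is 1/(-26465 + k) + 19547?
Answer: 6481341209443/331577286 ≈ 19547.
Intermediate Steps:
k = 331603751 (k = -17719*(-18714) + 10385 = 331593366 + 10385 = 331603751)
1/(-26465 + k) + 19547 = 1/(-26465 + 331603751) + 19547 = 1/331577286 + 19547 = 6481341209443/331577286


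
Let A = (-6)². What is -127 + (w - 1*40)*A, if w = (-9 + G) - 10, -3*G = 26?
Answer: -2563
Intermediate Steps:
G = -26/3 (G = -⅓*26 = -26/3 ≈ -8.6667)
A = 36
w = -83/3 (w = (-9 - 26/3) - 10 = -53/3 - 10 = -83/3 ≈ -27.667)
-127 + (w - 1*40)*A = -127 + (-83/3 - 1*40)*36 = -127 + (-83/3 - 40)*36 = -127 - 203/3*36 = -127 - 2436 = -2563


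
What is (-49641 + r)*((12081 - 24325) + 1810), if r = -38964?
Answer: 924504570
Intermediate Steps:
(-49641 + r)*((12081 - 24325) + 1810) = (-49641 - 38964)*((12081 - 24325) + 1810) = -88605*(-12244 + 1810) = -88605*(-10434) = 924504570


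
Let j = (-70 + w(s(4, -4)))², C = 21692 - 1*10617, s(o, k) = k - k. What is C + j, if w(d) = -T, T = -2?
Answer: 15699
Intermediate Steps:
s(o, k) = 0
C = 11075 (C = 21692 - 10617 = 11075)
w(d) = 2 (w(d) = -1*(-2) = 2)
j = 4624 (j = (-70 + 2)² = (-68)² = 4624)
C + j = 11075 + 4624 = 15699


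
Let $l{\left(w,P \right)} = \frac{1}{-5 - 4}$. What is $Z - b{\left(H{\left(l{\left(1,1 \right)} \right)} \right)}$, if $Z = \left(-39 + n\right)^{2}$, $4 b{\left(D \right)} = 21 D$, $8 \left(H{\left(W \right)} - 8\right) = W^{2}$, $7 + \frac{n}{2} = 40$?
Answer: $\frac{593561}{864} \approx 686.99$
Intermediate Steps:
$n = 66$ ($n = -14 + 2 \cdot 40 = -14 + 80 = 66$)
$l{\left(w,P \right)} = - \frac{1}{9}$ ($l{\left(w,P \right)} = \frac{1}{-9} = - \frac{1}{9}$)
$H{\left(W \right)} = 8 + \frac{W^{2}}{8}$
$b{\left(D \right)} = \frac{21 D}{4}$
$Z = 729$ ($Z = \left(-39 + 66\right)^{2} = 27^{2} = 729$)
$Z - b{\left(H{\left(l{\left(1,1 \right)} \right)} \right)} = 729 - \frac{21 \left(8 + \frac{\left(- \frac{1}{9}\right)^{2}}{8}\right)}{4} = 729 - \frac{21 \left(8 + \frac{1}{8} \cdot \frac{1}{81}\right)}{4} = 729 - \frac{21 \left(8 + \frac{1}{648}\right)}{4} = 729 - \frac{21}{4} \cdot \frac{5185}{648} = 729 - \frac{36295}{864} = \frac{593561}{864}$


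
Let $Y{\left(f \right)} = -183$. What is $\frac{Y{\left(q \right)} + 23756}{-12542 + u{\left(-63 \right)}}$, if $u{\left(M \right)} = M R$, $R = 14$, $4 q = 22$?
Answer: $- \frac{23573}{13424} \approx -1.756$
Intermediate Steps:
$q = \frac{11}{2}$ ($q = \frac{1}{4} \cdot 22 = \frac{11}{2} \approx 5.5$)
$u{\left(M \right)} = 14 M$ ($u{\left(M \right)} = M 14 = 14 M$)
$\frac{Y{\left(q \right)} + 23756}{-12542 + u{\left(-63 \right)}} = \frac{-183 + 23756}{-12542 + 14 \left(-63\right)} = \frac{23573}{-12542 - 882} = \frac{23573}{-13424} = 23573 \left(- \frac{1}{13424}\right) = - \frac{23573}{13424}$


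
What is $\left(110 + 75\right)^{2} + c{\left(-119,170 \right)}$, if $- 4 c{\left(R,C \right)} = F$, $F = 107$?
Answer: $\frac{136793}{4} \approx 34198.0$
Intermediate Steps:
$c{\left(R,C \right)} = - \frac{107}{4}$ ($c{\left(R,C \right)} = \left(- \frac{1}{4}\right) 107 = - \frac{107}{4}$)
$\left(110 + 75\right)^{2} + c{\left(-119,170 \right)} = \left(110 + 75\right)^{2} - \frac{107}{4} = 185^{2} - \frac{107}{4} = 34225 - \frac{107}{4} = \frac{136793}{4}$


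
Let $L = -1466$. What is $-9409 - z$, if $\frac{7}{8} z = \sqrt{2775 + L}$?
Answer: $-9409 - \frac{8 \sqrt{1309}}{7} \approx -9450.3$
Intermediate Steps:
$z = \frac{8 \sqrt{1309}}{7}$ ($z = \frac{8 \sqrt{2775 - 1466}}{7} = \frac{8 \sqrt{1309}}{7} \approx 41.349$)
$-9409 - z = -9409 - \frac{8 \sqrt{1309}}{7}$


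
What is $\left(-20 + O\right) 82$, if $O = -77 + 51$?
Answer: $-3772$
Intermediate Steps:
$O = -26$
$\left(-20 + O\right) 82 = \left(-20 - 26\right) 82 = \left(-46\right) 82 = -3772$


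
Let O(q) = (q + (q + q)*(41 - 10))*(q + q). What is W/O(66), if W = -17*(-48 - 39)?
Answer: 493/182952 ≈ 0.0026947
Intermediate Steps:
W = 1479 (W = -17*(-87) = 1479)
O(q) = 126*q**2 (O(q) = (q + (2*q)*31)*(2*q) = (q + 62*q)*(2*q) = (63*q)*(2*q) = 126*q**2)
W/O(66) = 1479/((126*66**2)) = 1479/((126*4356)) = 1479/548856 = 1479*(1/548856) = 493/182952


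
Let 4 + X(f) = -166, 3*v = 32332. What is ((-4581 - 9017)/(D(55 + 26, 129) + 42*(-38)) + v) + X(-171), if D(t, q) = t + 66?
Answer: 15383624/1449 ≈ 10617.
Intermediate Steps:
v = 32332/3 (v = (⅓)*32332 = 32332/3 ≈ 10777.)
X(f) = -170 (X(f) = -4 - 166 = -170)
D(t, q) = 66 + t
((-4581 - 9017)/(D(55 + 26, 129) + 42*(-38)) + v) + X(-171) = ((-4581 - 9017)/((66 + (55 + 26)) + 42*(-38)) + 32332/3) - 170 = (-13598/((66 + 81) - 1596) + 32332/3) - 170 = (-13598/(147 - 1596) + 32332/3) - 170 = (-13598/(-1449) + 32332/3) - 170 = (-13598*(-1/1449) + 32332/3) - 170 = (13598/1449 + 32332/3) - 170 = 15629954/1449 - 170 = 15383624/1449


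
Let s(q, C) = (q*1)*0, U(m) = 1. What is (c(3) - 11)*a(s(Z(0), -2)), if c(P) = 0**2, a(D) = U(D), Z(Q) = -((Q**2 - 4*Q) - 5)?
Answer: -11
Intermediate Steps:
Z(Q) = 5 - Q**2 + 4*Q (Z(Q) = -(-5 + Q**2 - 4*Q) = 5 - Q**2 + 4*Q)
s(q, C) = 0 (s(q, C) = q*0 = 0)
a(D) = 1
c(P) = 0
(c(3) - 11)*a(s(Z(0), -2)) = (0 - 11)*1 = -11*1 = -11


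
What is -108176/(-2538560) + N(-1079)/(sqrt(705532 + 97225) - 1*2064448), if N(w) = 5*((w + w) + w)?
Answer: 34116329399324467/676200152757311020 + 16185*sqrt(802757)/4261944741947 ≈ 0.050456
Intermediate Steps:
N(w) = 15*w (N(w) = 5*(2*w + w) = 5*(3*w) = 15*w)
-108176/(-2538560) + N(-1079)/(sqrt(705532 + 97225) - 1*2064448) = -108176/(-2538560) + (15*(-1079))/(sqrt(705532 + 97225) - 1*2064448) = -108176*(-1/2538560) - 16185/(sqrt(802757) - 2064448) = 6761/158660 - 16185/(-2064448 + sqrt(802757))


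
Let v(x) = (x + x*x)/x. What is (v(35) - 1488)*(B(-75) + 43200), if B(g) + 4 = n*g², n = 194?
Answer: -1647215592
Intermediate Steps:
v(x) = (x + x²)/x
B(g) = -4 + 194*g²
(v(35) - 1488)*(B(-75) + 43200) = ((1 + 35) - 1488)*((-4 + 194*(-75)²) + 43200) = (36 - 1488)*((-4 + 194*5625) + 43200) = -1452*((-4 + 1091250) + 43200) = -1452*(1091246 + 43200) = -1452*1134446 = -1647215592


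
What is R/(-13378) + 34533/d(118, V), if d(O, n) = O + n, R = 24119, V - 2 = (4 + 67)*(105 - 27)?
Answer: 27126431/6307727 ≈ 4.3005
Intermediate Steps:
V = 5540 (V = 2 + (4 + 67)*(105 - 27) = 2 + 71*78 = 2 + 5538 = 5540)
R/(-13378) + 34533/d(118, V) = 24119/(-13378) + 34533/(118 + 5540) = 24119*(-1/13378) + 34533/5658 = -24119/13378 + 34533*(1/5658) = -24119/13378 + 11511/1886 = 27126431/6307727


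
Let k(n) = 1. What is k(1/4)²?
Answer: 1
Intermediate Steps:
k(1/4)² = 1² = 1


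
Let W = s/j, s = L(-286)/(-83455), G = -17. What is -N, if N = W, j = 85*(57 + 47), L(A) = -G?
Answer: 1/43396600 ≈ 2.3043e-8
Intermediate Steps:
L(A) = 17 (L(A) = -1*(-17) = 17)
s = -17/83455 (s = 17/(-83455) = 17*(-1/83455) = -17/83455 ≈ -0.00020370)
j = 8840 (j = 85*104 = 8840)
W = -1/43396600 (W = -17/83455/8840 = -17/83455*1/8840 = -1/43396600 ≈ -2.3043e-8)
N = -1/43396600 ≈ -2.3043e-8
-N = -1*(-1/43396600) = 1/43396600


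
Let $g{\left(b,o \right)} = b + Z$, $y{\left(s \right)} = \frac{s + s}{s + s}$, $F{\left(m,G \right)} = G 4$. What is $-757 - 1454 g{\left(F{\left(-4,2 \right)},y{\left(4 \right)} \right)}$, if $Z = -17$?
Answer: $12329$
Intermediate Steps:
$F{\left(m,G \right)} = 4 G$
$y{\left(s \right)} = 1$ ($y{\left(s \right)} = \frac{2 s}{2 s} = 2 s \frac{1}{2 s} = 1$)
$g{\left(b,o \right)} = -17 + b$ ($g{\left(b,o \right)} = b - 17 = -17 + b$)
$-757 - 1454 g{\left(F{\left(-4,2 \right)},y{\left(4 \right)} \right)} = -757 - 1454 \left(-17 + 4 \cdot 2\right) = -757 - 1454 \left(-17 + 8\right) = -757 - -13086 = -757 + 13086 = 12329$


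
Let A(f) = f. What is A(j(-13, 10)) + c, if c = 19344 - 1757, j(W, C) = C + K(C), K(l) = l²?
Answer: 17697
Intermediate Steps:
j(W, C) = C + C²
c = 17587
A(j(-13, 10)) + c = 10*(1 + 10) + 17587 = 10*11 + 17587 = 110 + 17587 = 17697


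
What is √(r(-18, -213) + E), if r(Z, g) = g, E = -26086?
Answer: 17*I*√91 ≈ 162.17*I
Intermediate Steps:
√(r(-18, -213) + E) = √(-213 - 26086) = √(-26299) = 17*I*√91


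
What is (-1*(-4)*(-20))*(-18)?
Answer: 1440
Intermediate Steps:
(-1*(-4)*(-20))*(-18) = (4*(-20))*(-18) = -80*(-18) = 1440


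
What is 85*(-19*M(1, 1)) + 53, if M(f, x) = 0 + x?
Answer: -1562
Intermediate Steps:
M(f, x) = x
85*(-19*M(1, 1)) + 53 = 85*(-19*1) + 53 = 85*(-19) + 53 = -1615 + 53 = -1562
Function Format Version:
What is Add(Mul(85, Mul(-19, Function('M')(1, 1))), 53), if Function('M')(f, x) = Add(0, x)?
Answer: -1562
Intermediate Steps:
Function('M')(f, x) = x
Add(Mul(85, Mul(-19, Function('M')(1, 1))), 53) = Add(Mul(85, Mul(-19, 1)), 53) = Add(Mul(85, -19), 53) = Add(-1615, 53) = -1562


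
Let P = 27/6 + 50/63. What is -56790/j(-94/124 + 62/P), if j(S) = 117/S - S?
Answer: 1063855885511700/5116532053 ≈ 2.0793e+5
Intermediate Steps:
P = 667/126 (P = 27*(⅙) + 50*(1/63) = 9/2 + 50/63 = 667/126 ≈ 5.2936)
j(S) = -S + 117/S
-56790/j(-94/124 + 62/P) = -56790/(-(-94/124 + 62/(667/126)) + 117/(-94/124 + 62/(667/126))) = -56790/(-(-94*1/124 + 62*(126/667)) + 117/(-94*1/124 + 62*(126/667))) = -56790/(-(-47/62 + 7812/667) + 117/(-47/62 + 7812/667)) = -56790/(-1*452995/41354 + 117/(452995/41354)) = -56790/(-452995/41354 + 117*(41354/452995)) = -56790/(-452995/41354 + 4838418/452995) = -56790/(-5116532053/18733155230) = -56790*(-18733155230/5116532053) = 1063855885511700/5116532053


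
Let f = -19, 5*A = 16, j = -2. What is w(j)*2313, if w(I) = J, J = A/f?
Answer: -37008/95 ≈ -389.56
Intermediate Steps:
A = 16/5 (A = (⅕)*16 = 16/5 ≈ 3.2000)
J = -16/95 (J = (16/5)/(-19) = (16/5)*(-1/19) = -16/95 ≈ -0.16842)
w(I) = -16/95
w(j)*2313 = -16/95*2313 = -37008/95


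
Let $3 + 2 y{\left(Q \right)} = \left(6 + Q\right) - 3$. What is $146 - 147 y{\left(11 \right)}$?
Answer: $- \frac{1325}{2} \approx -662.5$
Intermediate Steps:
$y{\left(Q \right)} = \frac{Q}{2}$ ($y{\left(Q \right)} = - \frac{3}{2} + \frac{\left(6 + Q\right) - 3}{2} = - \frac{3}{2} + \frac{3 + Q}{2} = - \frac{3}{2} + \left(\frac{3}{2} + \frac{Q}{2}\right) = \frac{Q}{2}$)
$146 - 147 y{\left(11 \right)} = 146 - 147 \cdot \frac{1}{2} \cdot 11 = 146 - \frac{1617}{2} = - \frac{1325}{2}$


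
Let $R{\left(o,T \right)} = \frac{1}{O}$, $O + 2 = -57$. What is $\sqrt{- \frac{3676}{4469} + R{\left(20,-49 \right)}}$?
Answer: $\frac{i \sqrt{58364366863}}{263671} \approx 0.91624 i$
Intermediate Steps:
$O = -59$ ($O = -2 - 57 = -59$)
$R{\left(o,T \right)} = - \frac{1}{59}$ ($R{\left(o,T \right)} = \frac{1}{-59} = - \frac{1}{59}$)
$\sqrt{- \frac{3676}{4469} + R{\left(20,-49 \right)}} = \sqrt{- \frac{3676}{4469} - \frac{1}{59}} = \sqrt{- \frac{221353}{263671}} = \frac{i \sqrt{58364366863}}{263671}$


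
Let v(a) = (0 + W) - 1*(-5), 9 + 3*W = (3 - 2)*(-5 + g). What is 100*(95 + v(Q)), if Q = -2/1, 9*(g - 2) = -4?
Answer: 258800/27 ≈ 9585.2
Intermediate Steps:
g = 14/9 (g = 2 + (1/9)*(-4) = 2 - 4/9 = 14/9 ≈ 1.5556)
W = -112/27 (W = -3 + ((3 - 2)*(-5 + 14/9))/3 = -3 + (1*(-31/9))/3 = -3 + (1/3)*(-31/9) = -3 - 31/27 = -112/27 ≈ -4.1481)
Q = -2 (Q = -2*1 = -2)
v(a) = 23/27 (v(a) = (0 - 112/27) - 1*(-5) = -112/27 + 5 = 23/27)
100*(95 + v(Q)) = 100*(95 + 23/27) = 100*(2588/27) = 258800/27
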